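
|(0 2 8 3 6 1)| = 6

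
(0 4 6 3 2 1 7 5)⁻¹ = (0 5 7 1 2 3 6 4)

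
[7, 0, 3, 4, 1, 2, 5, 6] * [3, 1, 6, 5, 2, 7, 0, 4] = [4, 3, 5, 2, 1, 6, 7, 0]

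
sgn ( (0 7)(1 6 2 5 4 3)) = 1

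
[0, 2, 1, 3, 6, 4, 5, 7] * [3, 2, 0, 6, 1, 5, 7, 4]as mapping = [0→3, 1→0, 2→2, 3→6, 4→7, 5→1, 6→5, 7→4]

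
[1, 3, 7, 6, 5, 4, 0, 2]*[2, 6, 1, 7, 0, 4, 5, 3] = [6, 7, 3, 5, 4, 0, 2, 1]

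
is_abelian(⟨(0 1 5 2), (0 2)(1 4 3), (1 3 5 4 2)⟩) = no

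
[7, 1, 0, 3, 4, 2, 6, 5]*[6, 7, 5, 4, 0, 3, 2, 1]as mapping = [0→1, 1→7, 2→6, 3→4, 4→0, 5→5, 6→2, 7→3]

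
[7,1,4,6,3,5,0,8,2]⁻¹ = [6,1,8,4,2,5,3,0,7]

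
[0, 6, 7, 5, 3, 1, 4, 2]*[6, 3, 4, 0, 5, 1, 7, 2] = [6, 7, 2, 1, 0, 3, 5, 4]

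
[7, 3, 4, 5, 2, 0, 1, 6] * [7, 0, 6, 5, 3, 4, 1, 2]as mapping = [0→2, 1→5, 2→3, 3→4, 4→6, 5→7, 6→0, 7→1]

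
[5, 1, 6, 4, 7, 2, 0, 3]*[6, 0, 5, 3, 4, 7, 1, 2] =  [7, 0, 1, 4, 2, 5, 6, 3]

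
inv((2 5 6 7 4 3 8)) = (2 8 3 4 7 6 5)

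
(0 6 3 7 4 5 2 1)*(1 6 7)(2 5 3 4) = (0 7 2 6 4 3 1)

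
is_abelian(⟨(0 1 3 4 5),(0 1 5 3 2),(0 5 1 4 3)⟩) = no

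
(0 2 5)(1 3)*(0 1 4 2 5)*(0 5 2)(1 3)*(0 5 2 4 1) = (0 4 5 3 1)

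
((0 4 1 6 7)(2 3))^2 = (0 1 7 4 6)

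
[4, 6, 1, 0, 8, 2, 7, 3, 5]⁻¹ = [3, 2, 5, 7, 0, 8, 1, 6, 4]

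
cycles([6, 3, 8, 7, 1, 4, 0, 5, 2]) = (0 6)(1 3 7 5 4)(2 8)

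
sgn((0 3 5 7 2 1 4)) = 1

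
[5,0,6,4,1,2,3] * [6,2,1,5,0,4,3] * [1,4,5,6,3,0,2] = [3,2,6,1,5,4,0]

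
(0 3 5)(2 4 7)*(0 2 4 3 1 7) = (0 1 7 4)(2 3 5)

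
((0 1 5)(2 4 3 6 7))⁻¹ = (0 5 1)(2 7 6 3 4)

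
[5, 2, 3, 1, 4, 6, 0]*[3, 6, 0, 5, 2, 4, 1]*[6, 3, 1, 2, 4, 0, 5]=[4, 6, 0, 5, 1, 3, 2]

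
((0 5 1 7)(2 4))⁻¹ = (0 7 1 5)(2 4)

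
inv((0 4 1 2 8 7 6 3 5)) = (0 5 3 6 7 8 2 1 4)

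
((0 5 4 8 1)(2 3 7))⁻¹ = (0 1 8 4 5)(2 7 3)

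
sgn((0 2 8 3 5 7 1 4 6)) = 1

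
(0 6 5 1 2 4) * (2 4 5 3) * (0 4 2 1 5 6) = (1 2 6 3)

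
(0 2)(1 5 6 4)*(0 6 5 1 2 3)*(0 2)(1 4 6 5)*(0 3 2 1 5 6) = (0 2 6)(1 4 3)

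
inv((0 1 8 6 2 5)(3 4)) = (0 5 2 6 8 1)(3 4)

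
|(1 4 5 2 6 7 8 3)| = 8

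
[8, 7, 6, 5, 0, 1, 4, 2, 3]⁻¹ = [4, 5, 7, 8, 6, 3, 2, 1, 0]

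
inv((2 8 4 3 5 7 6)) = (2 6 7 5 3 4 8)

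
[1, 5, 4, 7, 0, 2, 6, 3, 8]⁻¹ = [4, 0, 5, 7, 2, 1, 6, 3, 8]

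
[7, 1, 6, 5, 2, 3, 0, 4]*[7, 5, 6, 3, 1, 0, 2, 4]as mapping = [0→4, 1→5, 2→2, 3→0, 4→6, 5→3, 6→7, 7→1]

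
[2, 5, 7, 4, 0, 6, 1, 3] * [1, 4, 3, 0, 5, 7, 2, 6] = [3, 7, 6, 5, 1, 2, 4, 0]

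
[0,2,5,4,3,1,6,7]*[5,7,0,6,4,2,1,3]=[5,0,2,4,6,7,1,3]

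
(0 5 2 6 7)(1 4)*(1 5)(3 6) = (0 1 4 5 2 3 6 7)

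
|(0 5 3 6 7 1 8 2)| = 8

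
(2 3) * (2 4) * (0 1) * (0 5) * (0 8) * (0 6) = (0 1 5 8 6)(2 3 4)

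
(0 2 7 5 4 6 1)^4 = (0 4 2 6 7 1 5)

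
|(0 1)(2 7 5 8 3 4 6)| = 14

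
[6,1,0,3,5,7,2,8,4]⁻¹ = [2,1,6,3,8,4,0,5,7]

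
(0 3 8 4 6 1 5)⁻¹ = (0 5 1 6 4 8 3)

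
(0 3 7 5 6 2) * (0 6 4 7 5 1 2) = (0 3 5 4 7 1 2 6)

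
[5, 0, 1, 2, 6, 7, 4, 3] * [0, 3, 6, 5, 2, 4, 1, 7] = [4, 0, 3, 6, 1, 7, 2, 5]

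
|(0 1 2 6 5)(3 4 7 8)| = 20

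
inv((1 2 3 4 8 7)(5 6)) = (1 7 8 4 3 2)(5 6)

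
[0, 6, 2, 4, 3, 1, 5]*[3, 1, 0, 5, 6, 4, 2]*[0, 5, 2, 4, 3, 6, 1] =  [4, 2, 0, 1, 6, 5, 3]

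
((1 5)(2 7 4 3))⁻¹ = (1 5)(2 3 4 7)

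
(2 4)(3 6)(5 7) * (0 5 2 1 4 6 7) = (0 5)(1 4)(2 6 3 7)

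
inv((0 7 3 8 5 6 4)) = (0 4 6 5 8 3 7)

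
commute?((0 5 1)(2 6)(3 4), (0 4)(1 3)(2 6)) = no:(0 5 1)(2 6)(3 4)*(0 4)(1 3)(2 6) = (0 5 3)(1 4), (0 4)(1 3)(2 6)*(0 5 1)(2 6)(3 4) = (0 3)(1 4 5)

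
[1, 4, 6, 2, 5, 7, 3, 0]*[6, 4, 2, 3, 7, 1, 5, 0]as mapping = [0→4, 1→7, 2→5, 3→2, 4→1, 5→0, 6→3, 7→6]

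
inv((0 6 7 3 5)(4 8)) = (0 5 3 7 6)(4 8)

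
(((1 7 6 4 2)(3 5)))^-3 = (1 6 2 7 4)(3 5)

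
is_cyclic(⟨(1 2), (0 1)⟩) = no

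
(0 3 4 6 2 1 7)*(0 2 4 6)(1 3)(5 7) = (0 1 5 7 2 3 6 4)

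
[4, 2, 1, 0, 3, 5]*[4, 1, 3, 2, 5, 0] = [5, 3, 1, 4, 2, 0]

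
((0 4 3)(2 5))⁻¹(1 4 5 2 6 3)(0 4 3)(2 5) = (0 1 3 2 5 6)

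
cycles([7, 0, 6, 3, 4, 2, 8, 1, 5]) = (0 7 1)(2 6 8 5)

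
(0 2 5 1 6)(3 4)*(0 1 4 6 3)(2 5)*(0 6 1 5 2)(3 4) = (0 2)(1 4 6 5 3)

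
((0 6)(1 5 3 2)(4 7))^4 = ()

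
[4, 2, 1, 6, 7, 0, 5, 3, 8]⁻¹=[5, 2, 1, 7, 0, 6, 3, 4, 8]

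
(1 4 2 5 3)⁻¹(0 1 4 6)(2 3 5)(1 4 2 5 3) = (0 4 2 6)(1 3 5)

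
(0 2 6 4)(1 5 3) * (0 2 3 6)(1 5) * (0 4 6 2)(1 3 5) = (0 5 2 4)(1 3)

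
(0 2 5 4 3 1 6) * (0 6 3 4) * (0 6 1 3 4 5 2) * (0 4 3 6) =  (0 4 5)(1 3 6)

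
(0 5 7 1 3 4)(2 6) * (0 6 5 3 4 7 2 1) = (0 3 7)(1 4 6)(2 5)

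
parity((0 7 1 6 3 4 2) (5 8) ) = odd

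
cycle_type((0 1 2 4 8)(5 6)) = 2.5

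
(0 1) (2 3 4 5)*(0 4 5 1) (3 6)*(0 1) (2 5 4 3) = (0 1 3 4) (2 6) 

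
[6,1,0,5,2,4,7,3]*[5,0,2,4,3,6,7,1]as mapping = [0→7,1→0,2→5,3→6,4→2,5→3,6→1,7→4]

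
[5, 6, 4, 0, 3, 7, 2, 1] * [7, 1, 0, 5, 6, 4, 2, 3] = [4, 2, 6, 7, 5, 3, 0, 1]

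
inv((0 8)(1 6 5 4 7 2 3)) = (0 8)(1 3 2 7 4 5 6)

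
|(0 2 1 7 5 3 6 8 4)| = 9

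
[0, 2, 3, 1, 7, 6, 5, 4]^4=[0, 2, 3, 1, 4, 5, 6, 7]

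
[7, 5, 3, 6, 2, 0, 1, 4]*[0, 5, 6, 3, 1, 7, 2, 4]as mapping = [0→4, 1→7, 2→3, 3→2, 4→6, 5→0, 6→5, 7→1]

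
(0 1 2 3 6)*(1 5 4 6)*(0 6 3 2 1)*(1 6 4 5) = (0 1 6 4 3)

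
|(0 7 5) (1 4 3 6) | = 12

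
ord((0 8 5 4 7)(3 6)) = 10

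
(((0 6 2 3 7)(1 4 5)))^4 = (0 7 3 2 6)(1 4 5)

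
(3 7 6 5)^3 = (3 5 6 7)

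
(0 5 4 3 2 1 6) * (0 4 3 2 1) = (0 5 3 1 6 4 2)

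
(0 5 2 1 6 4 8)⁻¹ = (0 8 4 6 1 2 5)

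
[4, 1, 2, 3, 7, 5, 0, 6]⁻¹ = [6, 1, 2, 3, 0, 5, 7, 4]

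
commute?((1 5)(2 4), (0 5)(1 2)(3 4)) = no:(1 5)(2 4) * (0 5)(1 2)(3 4) = (0 5 2 3 4 1), (0 5)(1 2)(3 4) * (1 5)(2 4) = (0 1 4 3 2 5)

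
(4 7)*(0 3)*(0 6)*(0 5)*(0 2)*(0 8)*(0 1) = (0 3 6 5 2 8 1)(4 7)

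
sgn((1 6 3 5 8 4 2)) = 1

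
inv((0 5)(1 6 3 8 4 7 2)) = (0 5)(1 2 7 4 8 3 6)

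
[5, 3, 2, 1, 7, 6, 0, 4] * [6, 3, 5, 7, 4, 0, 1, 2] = [0, 7, 5, 3, 2, 1, 6, 4]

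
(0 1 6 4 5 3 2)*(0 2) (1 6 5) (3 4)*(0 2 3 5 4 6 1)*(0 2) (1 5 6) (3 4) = (0 5 1 3) (2 4) 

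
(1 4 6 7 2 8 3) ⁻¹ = (1 3 8 2 7 6 4) 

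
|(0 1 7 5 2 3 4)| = 7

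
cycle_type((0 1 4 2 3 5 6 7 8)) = 9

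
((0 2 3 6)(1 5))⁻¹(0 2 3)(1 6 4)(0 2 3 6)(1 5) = (0 4 5)(2 3 6)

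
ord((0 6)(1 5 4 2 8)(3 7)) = 10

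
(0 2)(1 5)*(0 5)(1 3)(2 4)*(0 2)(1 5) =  (0 4)(1 2)(3 5)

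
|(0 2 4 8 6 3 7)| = 7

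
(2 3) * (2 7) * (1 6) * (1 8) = (1 6 8)(2 3 7)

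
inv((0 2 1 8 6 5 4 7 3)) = (0 3 7 4 5 6 8 1 2)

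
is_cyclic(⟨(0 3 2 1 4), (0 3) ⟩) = no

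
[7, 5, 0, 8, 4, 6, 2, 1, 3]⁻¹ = [2, 7, 6, 8, 4, 1, 5, 0, 3]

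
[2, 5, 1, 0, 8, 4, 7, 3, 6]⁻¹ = [3, 2, 0, 7, 5, 1, 8, 6, 4]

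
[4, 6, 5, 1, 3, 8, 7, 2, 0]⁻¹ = [8, 3, 7, 4, 0, 2, 1, 6, 5]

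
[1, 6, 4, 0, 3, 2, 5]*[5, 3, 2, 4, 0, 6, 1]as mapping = [0→3, 1→1, 2→0, 3→5, 4→4, 5→2, 6→6]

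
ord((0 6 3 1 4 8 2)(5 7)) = 14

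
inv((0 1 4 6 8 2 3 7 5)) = (0 5 7 3 2 8 6 4 1)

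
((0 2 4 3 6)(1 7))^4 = (0 6 3 4 2)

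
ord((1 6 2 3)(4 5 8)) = 12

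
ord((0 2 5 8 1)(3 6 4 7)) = 20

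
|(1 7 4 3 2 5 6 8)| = 8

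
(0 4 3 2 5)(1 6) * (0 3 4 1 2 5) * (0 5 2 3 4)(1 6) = (0 6 3 2 5 4)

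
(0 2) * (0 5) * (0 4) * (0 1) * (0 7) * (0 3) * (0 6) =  (0 2 5 4 1 7 3 6)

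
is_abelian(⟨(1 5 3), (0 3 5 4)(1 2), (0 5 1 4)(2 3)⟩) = no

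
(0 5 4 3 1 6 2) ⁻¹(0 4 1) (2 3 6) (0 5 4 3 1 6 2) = (0 1 2) (3 6 5) 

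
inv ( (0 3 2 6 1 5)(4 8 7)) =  (0 5 1 6 2 3)(4 7 8)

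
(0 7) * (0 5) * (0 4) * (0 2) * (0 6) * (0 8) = (0 7 5 4 2 6 8)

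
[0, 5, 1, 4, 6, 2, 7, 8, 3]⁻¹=[0, 2, 5, 8, 3, 1, 4, 6, 7]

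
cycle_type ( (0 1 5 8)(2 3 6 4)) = 4^2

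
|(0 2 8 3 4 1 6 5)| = 8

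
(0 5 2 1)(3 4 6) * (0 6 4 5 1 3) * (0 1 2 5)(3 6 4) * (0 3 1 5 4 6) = (0 2)(1 6 5 4)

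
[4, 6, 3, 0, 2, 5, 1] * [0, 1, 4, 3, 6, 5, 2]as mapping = [0→6, 1→2, 2→3, 3→0, 4→4, 5→5, 6→1]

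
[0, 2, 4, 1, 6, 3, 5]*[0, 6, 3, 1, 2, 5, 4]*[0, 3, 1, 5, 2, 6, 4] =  [0, 5, 1, 4, 2, 3, 6]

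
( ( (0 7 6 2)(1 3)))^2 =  (0 6)(2 7)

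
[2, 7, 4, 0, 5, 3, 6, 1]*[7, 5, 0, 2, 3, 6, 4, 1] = [0, 1, 3, 7, 6, 2, 4, 5]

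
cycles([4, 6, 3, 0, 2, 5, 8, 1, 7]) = (0 4 2 3)(1 6 8 7)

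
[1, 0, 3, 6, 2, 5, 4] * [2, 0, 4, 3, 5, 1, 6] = [0, 2, 3, 6, 4, 1, 5]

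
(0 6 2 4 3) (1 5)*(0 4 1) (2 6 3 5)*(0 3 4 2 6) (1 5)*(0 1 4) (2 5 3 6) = (1 2 3 5 6) 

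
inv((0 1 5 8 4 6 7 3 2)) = (0 2 3 7 6 4 8 5 1)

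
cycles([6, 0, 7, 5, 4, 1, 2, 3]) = (0 6 2 7 3 5 1)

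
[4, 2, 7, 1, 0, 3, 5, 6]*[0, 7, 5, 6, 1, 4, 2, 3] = [1, 5, 3, 7, 0, 6, 4, 2]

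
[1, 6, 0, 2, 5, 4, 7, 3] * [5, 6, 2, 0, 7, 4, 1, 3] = [6, 1, 5, 2, 4, 7, 3, 0]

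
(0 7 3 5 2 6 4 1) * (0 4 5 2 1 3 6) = (0 7 6 5 1 4 3 2)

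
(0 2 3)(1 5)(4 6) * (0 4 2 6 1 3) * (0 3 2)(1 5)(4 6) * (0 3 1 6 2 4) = (1 6 3 2)(4 5)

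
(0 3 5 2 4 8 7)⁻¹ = (0 7 8 4 2 5 3)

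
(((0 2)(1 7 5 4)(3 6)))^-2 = (1 5)(4 7)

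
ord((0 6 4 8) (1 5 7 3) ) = 4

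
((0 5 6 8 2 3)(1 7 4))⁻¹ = (0 3 2 8 6 5)(1 4 7)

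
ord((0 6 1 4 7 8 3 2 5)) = 9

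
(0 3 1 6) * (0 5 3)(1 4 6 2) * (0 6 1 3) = (0 6 5)(1 2 3 4)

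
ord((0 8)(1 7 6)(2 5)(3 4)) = 6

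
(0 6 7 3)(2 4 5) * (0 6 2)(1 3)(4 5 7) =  (0 2 5)(1 3 6 4 7)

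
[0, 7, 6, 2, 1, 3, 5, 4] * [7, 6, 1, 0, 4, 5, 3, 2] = [7, 2, 3, 1, 6, 0, 5, 4]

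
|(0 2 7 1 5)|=5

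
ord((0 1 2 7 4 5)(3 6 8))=6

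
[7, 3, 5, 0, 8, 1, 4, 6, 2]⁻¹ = [3, 5, 8, 1, 6, 2, 7, 0, 4]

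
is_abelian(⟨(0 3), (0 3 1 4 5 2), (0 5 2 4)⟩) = no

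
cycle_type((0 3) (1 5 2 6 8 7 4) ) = 2.7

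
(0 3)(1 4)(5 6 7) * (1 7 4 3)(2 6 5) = (0 1 3)(2 6 4 7)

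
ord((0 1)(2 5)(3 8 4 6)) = 4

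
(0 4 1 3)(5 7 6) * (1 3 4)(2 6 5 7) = (0 1 4 3)(2 6 7 5)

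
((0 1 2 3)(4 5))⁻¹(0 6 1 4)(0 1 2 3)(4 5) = (1 6 2 5)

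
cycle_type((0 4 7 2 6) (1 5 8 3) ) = 4.5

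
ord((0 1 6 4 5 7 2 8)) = 8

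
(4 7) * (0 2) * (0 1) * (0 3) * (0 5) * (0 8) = (0 2 1 3 5 8)(4 7)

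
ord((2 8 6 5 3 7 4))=7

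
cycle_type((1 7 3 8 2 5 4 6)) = 8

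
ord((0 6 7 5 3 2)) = 6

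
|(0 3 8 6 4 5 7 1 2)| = 9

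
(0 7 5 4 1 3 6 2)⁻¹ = (0 2 6 3 1 4 5 7)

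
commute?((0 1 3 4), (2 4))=no:(0 1 3 4) * (2 4)=(0 1 3 2 4), (2 4) * (0 1 3 4)=(0 1 3 4 2)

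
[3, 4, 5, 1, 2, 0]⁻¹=[5, 3, 4, 0, 1, 2]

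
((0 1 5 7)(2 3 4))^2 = (0 5)(1 7)(2 4 3)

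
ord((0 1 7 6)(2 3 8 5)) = 4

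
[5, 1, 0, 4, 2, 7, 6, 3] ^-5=[5, 1, 0, 4, 2, 7, 6, 3] 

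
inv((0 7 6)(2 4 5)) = (0 6 7)(2 5 4)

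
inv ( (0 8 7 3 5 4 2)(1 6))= (0 2 4 5 3 7 8)(1 6)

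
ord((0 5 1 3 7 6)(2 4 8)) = 6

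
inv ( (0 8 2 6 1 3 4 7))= (0 7 4 3 1 6 2 8)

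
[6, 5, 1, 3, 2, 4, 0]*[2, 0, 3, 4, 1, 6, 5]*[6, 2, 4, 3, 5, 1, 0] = [1, 0, 6, 5, 3, 2, 4]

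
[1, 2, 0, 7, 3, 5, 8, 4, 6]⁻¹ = [2, 0, 1, 4, 7, 5, 8, 3, 6]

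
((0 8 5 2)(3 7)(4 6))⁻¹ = (0 2 5 8)(3 7)(4 6)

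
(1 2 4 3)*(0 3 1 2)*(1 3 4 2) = (0 4 3 1)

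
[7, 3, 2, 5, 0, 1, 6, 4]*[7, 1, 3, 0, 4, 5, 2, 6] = [6, 0, 3, 5, 7, 1, 2, 4]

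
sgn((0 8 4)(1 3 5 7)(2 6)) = 1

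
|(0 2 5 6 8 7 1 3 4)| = 9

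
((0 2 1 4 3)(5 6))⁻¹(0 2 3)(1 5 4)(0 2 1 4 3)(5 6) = (0 2 1)(3 4 6)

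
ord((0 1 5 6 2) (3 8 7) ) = 15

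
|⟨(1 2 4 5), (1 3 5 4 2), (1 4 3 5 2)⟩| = 120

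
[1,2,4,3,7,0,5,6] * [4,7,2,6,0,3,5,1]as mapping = [0→7,1→2,2→0,3→6,4→1,5→4,6→3,7→5]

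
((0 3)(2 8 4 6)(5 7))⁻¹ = (0 3)(2 6 4 8)(5 7)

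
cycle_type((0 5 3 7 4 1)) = 6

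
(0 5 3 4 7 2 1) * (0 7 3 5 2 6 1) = (0 2)(1 7 6)(3 4)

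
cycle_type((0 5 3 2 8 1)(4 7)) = 2.6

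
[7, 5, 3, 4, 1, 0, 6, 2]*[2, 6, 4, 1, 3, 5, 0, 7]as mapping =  [0→7, 1→5, 2→1, 3→3, 4→6, 5→2, 6→0, 7→4]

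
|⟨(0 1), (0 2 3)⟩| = 24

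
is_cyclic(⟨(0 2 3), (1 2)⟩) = no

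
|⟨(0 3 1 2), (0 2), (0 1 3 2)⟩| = 24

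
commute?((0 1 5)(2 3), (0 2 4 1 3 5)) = no:(0 1 5)(2 3) * (0 2 4 1 3 5) = (0 3 4 1)(2 5), (0 2 4 1 3 5) * (0 1 5)(2 3) = (0 3)(1 2 4 5)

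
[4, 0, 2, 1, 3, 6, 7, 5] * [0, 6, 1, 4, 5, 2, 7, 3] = [5, 0, 1, 6, 4, 7, 3, 2]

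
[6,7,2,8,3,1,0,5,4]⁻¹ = [6,5,2,4,8,7,0,1,3]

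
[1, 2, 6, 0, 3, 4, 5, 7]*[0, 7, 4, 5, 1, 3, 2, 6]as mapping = [0→7, 1→4, 2→2, 3→0, 4→5, 5→1, 6→3, 7→6]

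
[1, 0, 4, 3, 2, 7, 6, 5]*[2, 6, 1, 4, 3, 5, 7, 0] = [6, 2, 3, 4, 1, 0, 7, 5]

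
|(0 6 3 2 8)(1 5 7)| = 15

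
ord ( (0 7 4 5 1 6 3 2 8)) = 9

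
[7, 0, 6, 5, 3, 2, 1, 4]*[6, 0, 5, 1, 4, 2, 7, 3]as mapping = [0→3, 1→6, 2→7, 3→2, 4→1, 5→5, 6→0, 7→4]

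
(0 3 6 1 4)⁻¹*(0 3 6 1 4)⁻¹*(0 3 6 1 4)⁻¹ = (0 6 4 3 1)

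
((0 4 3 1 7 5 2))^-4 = (0 1 2 3 5 4 7)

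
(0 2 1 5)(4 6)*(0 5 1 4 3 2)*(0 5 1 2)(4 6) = (0 5 1 2 6 3)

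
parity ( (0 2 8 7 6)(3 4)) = odd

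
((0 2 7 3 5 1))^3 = (0 3)(1 7)(2 5)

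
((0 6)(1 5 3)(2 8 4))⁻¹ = (0 6)(1 3 5)(2 4 8)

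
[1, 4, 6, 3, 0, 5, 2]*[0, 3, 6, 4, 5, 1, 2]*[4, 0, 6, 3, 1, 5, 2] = [3, 5, 6, 1, 4, 0, 2]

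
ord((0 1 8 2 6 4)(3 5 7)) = 6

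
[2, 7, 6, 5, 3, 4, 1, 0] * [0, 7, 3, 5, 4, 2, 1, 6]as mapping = [0→3, 1→6, 2→1, 3→2, 4→5, 5→4, 6→7, 7→0]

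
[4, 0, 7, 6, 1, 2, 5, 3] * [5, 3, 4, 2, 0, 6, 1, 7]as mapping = [0→0, 1→5, 2→7, 3→1, 4→3, 5→4, 6→6, 7→2]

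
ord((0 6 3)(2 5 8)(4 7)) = 6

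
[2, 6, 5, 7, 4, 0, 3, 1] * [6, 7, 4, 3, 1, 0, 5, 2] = [4, 5, 0, 2, 1, 6, 3, 7]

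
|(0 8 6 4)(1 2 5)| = 12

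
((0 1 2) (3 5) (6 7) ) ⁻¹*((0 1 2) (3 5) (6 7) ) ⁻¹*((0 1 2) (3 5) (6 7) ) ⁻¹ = (3 5) (6 7) 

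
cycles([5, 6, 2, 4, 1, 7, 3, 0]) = (0 5 7)(1 6 3 4)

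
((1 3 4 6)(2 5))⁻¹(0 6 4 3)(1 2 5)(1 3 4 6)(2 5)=(0 1 6 4)(2 3 5)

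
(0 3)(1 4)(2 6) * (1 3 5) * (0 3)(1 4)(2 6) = (0 5 4)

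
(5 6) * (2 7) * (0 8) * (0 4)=(0 8 4)(2 7)(5 6)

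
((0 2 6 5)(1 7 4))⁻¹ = (0 5 6 2)(1 4 7)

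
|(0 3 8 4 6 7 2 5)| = 8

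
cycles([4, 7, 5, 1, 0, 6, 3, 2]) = (0 4)(1 7 2 5 6 3)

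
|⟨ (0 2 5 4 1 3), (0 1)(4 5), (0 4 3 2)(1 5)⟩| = 720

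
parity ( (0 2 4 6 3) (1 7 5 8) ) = odd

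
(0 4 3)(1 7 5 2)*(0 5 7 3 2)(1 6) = (0 4 2 6 1 3 5)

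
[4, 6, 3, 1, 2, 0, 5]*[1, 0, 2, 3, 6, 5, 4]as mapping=[0→6, 1→4, 2→3, 3→0, 4→2, 5→1, 6→5]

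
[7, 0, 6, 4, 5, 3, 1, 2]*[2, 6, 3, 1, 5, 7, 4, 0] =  [0, 2, 4, 5, 7, 1, 6, 3]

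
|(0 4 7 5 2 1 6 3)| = 8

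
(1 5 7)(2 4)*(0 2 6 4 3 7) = (0 2 3 7 1 5)(4 6)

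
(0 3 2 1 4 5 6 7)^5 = (0 5 2 7 4 3 6 1)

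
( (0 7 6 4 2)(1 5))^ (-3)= (0 6 2 7 4)(1 5)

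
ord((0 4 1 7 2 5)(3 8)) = 6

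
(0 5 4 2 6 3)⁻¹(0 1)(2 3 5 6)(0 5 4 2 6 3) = (0 4 3 6)(1 5)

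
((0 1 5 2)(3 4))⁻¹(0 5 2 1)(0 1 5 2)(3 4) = (0 5 1 2)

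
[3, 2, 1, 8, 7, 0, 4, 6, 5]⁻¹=[5, 2, 1, 0, 6, 8, 7, 4, 3]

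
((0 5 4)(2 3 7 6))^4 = (0 5 4)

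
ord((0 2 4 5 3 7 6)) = 7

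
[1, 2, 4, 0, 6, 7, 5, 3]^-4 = [6, 5, 7, 4, 3, 1, 0, 2]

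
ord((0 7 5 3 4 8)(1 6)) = 6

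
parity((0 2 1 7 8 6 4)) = even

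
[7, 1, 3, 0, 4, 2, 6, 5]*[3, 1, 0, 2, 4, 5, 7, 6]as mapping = [0→6, 1→1, 2→2, 3→3, 4→4, 5→0, 6→7, 7→5]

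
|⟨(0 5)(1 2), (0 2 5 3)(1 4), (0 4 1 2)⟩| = 720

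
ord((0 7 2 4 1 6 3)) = 7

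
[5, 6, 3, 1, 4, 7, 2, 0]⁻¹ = [7, 3, 6, 2, 4, 0, 1, 5]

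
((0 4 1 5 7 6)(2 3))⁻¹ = (0 6 7 5 1 4)(2 3)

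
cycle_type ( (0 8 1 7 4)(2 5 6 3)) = 4.5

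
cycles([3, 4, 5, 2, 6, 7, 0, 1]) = (0 3 2 5 7 1 4 6)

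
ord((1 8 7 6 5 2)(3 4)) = 6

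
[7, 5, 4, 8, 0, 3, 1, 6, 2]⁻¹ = [4, 6, 8, 5, 2, 1, 7, 0, 3]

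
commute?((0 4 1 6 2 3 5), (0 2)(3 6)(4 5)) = no:(0 4 1 6 2 3 5)*(0 2)(3 6)(4 5) = (0 5 2 6)(1 3 4), (0 2)(3 6)(4 5)*(0 4 1 6 2 3 5) = (0 3 2 4)(1 6 5)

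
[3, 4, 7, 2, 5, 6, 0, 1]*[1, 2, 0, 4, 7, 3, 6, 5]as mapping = [0→4, 1→7, 2→5, 3→0, 4→3, 5→6, 6→1, 7→2]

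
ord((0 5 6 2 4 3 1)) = 7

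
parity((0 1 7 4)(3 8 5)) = odd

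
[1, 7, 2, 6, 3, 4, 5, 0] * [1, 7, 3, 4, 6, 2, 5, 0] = [7, 0, 3, 5, 4, 6, 2, 1]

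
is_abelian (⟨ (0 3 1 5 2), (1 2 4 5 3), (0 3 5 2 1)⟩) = no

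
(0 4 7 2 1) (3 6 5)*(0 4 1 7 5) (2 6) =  (0 1 4 5 3 2 7 6) 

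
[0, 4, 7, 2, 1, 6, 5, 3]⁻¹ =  [0, 4, 3, 7, 1, 6, 5, 2]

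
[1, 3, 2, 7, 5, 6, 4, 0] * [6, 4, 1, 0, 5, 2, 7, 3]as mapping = [0→4, 1→0, 2→1, 3→3, 4→2, 5→7, 6→5, 7→6]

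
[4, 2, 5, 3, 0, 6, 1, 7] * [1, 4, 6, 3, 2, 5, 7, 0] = [2, 6, 5, 3, 1, 7, 4, 0] 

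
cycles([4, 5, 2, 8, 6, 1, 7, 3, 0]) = (0 4 6 7 3 8)(1 5)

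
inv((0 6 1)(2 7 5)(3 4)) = (0 1 6)(2 5 7)(3 4)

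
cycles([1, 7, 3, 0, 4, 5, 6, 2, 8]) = (0 1 7 2 3)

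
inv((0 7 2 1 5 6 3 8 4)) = (0 4 8 3 6 5 1 2 7)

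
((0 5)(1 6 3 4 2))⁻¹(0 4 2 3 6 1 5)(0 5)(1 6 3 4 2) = (0 5 2 1 4 3 6)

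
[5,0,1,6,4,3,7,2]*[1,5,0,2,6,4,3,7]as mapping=[0→4,1→1,2→5,3→3,4→6,5→2,6→7,7→0]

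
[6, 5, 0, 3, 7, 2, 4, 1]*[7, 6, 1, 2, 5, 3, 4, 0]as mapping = [0→4, 1→3, 2→7, 3→2, 4→0, 5→1, 6→5, 7→6]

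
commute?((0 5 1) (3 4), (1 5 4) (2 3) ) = no:(0 5 1) (3 4) * (1 5 4) (2 3) = (0 4 2 3 1), (1 5 4) (2 3) * (0 5 1) (3 4) = (0 5 3 2 4) 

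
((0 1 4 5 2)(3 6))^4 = (0 2 5 4 1)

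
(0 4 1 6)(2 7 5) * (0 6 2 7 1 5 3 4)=(1 2)(3 4 5 7)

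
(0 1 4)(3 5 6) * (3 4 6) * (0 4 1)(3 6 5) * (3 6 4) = (1 5 4 3 6)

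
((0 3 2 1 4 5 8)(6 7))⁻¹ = (0 8 5 4 1 2 3)(6 7)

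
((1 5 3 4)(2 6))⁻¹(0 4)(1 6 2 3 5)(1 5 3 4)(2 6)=(0 1)(2 6 4 3 5)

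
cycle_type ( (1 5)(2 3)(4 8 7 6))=2^2.4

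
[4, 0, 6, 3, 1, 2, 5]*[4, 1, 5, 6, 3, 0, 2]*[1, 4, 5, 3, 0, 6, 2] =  [3, 0, 5, 2, 4, 6, 1]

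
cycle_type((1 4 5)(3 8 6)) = 3^2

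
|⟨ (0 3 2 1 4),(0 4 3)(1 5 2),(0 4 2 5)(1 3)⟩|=360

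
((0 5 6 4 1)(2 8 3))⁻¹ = (0 1 4 6 5)(2 3 8)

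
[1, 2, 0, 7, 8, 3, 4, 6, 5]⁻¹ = [2, 0, 1, 5, 6, 8, 7, 3, 4]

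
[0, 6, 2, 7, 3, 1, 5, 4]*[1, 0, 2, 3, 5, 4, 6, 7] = [1, 6, 2, 7, 3, 0, 4, 5]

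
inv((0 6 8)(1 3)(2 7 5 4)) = (0 8 6)(1 3)(2 4 5 7)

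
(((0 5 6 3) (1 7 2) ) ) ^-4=(1 2 7) 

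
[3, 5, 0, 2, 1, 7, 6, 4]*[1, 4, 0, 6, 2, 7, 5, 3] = [6, 7, 1, 0, 4, 3, 5, 2]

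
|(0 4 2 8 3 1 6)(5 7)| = 14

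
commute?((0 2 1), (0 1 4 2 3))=no:(0 2 1)*(0 1 4 2 3)=(0 3)(2 4), (0 1 4 2 3)*(0 2 1)=(1 4)(2 3)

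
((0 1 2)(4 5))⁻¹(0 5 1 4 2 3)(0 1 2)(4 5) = (0 3 1 4 2 5)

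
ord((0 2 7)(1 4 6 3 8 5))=6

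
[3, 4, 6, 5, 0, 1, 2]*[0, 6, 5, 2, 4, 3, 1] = [2, 4, 1, 3, 0, 6, 5]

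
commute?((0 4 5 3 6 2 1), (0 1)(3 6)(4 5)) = no:(0 4 5 3 6 2 1)*(0 1)(3 6)(4 5) = (0 5 6 2), (0 1)(3 6)(4 5)*(0 4 5 3 6 2 1) = (1 4 3 2)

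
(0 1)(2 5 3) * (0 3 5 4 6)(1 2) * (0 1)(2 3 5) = (0 3)(1 5 2 4 6)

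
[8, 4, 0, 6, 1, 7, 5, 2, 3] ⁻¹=[2, 4, 7, 8, 1, 6, 3, 5, 0] 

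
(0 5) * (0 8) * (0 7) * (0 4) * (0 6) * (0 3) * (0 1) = (0 5 8 7 4 6 3 1)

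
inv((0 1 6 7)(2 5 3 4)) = (0 7 6 1)(2 4 3 5)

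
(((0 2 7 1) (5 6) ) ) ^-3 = (0 2 7 1) (5 6) 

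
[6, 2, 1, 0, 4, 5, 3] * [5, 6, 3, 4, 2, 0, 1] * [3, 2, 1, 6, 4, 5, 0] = [2, 6, 0, 5, 1, 3, 4]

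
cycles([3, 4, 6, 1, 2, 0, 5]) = (0 3 1 4 2 6 5)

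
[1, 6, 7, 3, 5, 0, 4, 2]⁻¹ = [5, 0, 7, 3, 6, 4, 1, 2]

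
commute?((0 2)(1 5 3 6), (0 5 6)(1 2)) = no:(0 2)(1 5 3 6)*(0 5 6)(1 2) = (0 1 6 2 5 3), (0 5 6)(1 2)*(0 2)(1 5 3 6) = (0 3 6 2 5 1)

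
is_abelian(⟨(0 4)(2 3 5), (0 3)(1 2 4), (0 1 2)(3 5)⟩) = no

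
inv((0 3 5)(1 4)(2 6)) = (0 5 3)(1 4)(2 6)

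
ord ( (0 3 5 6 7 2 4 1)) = 8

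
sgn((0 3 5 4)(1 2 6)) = -1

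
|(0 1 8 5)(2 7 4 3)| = 4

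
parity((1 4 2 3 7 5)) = odd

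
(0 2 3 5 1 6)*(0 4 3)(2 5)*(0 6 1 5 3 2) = (0 3)(2 6 4)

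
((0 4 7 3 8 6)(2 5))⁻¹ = (0 6 8 3 7 4)(2 5)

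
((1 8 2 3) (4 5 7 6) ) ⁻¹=(1 3 2 8) (4 6 7 5) 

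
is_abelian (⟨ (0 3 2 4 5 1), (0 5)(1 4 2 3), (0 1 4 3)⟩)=no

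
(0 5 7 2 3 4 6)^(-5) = (0 7 3 6 5 2 4)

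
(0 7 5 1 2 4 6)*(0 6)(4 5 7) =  (0 4)(1 2 5)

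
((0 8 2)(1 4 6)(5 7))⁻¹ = (0 2 8)(1 6 4)(5 7)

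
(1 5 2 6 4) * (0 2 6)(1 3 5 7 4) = (0 2)(1 7 4 3 5 6)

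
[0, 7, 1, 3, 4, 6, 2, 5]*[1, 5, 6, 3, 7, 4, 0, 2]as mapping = [0→1, 1→2, 2→5, 3→3, 4→7, 5→0, 6→6, 7→4]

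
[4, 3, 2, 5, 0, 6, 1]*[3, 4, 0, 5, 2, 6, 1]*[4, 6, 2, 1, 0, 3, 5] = [2, 3, 4, 5, 1, 6, 0]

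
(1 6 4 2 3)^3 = (1 2 6 3 4)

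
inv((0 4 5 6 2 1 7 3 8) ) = (0 8 3 7 1 2 6 5 4) 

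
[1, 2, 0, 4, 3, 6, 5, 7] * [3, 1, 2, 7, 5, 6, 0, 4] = [1, 2, 3, 5, 7, 0, 6, 4]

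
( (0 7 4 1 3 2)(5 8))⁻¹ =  (0 2 3 1 4 7)(5 8)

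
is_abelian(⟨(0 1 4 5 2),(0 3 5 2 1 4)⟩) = no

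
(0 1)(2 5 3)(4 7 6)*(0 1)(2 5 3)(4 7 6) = (2 3 5)(4 6 7)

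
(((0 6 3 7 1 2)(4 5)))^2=(0 3 1)(2 6 7)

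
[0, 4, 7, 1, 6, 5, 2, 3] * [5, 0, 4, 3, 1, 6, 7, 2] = [5, 1, 2, 0, 7, 6, 4, 3]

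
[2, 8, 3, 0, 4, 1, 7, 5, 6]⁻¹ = [3, 5, 0, 2, 4, 7, 8, 6, 1]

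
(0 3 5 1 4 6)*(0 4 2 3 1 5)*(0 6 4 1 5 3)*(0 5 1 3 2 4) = (0 1 4)(2 5)(3 6)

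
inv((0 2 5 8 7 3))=(0 3 7 8 5 2)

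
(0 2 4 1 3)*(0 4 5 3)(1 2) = (0 1)(2 5 3 4)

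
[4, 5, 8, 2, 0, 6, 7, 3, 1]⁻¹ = [4, 8, 3, 7, 0, 1, 5, 6, 2]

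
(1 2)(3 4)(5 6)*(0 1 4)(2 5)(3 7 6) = (0 1 5 3)(2 4 7 6)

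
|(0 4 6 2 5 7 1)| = 7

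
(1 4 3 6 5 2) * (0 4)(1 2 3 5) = (0 4 5 3 6 1)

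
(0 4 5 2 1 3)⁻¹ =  (0 3 1 2 5 4)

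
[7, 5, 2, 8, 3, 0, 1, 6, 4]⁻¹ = [5, 6, 2, 4, 8, 1, 7, 0, 3]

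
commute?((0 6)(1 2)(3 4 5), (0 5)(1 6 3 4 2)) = no:(0 6)(1 2)(3 4 5)*(0 5)(1 6 3 4 2) = (0 3 2 6 5 4), (0 5)(1 6 3 4 2)*(0 6)(1 2)(3 4 5) = (0 3 5 6 4 1)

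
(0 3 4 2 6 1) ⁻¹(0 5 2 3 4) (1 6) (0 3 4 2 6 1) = (0 1) (2 3 5 6 4) 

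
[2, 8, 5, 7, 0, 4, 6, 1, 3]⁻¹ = [4, 7, 0, 8, 5, 2, 6, 3, 1]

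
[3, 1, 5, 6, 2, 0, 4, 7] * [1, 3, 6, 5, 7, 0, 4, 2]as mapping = [0→5, 1→3, 2→0, 3→4, 4→6, 5→1, 6→7, 7→2]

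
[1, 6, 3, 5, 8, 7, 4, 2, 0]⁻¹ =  [8, 0, 7, 2, 6, 3, 1, 5, 4]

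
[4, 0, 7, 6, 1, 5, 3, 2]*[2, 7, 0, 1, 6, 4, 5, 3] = [6, 2, 3, 5, 7, 4, 1, 0]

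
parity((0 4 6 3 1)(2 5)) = odd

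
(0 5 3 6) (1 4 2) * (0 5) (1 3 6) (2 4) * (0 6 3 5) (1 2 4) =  (0 6) (1 4) (2 5 3) 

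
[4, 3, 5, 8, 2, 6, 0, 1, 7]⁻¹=[6, 7, 4, 1, 0, 2, 5, 8, 3]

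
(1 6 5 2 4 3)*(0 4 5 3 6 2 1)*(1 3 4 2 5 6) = (0 2 6 4 1 5 3)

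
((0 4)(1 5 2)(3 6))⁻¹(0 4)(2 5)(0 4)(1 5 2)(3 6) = (0 4)(1 2)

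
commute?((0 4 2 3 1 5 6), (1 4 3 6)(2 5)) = no:(0 4 2 3 1 5 6)*(1 4 3 6)(2 5) = (0 3 4 5 1 2 6), (1 4 3 6)(2 5)*(0 4 2 3 1 5 6) = (0 4 1 2 6 5 3)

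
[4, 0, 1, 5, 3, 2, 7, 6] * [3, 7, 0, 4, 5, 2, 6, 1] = [5, 3, 7, 2, 4, 0, 1, 6]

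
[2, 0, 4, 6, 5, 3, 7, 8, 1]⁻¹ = [1, 8, 0, 5, 2, 4, 3, 6, 7]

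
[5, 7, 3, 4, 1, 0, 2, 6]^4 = [0, 3, 7, 6, 2, 5, 1, 4]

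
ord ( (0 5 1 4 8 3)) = 6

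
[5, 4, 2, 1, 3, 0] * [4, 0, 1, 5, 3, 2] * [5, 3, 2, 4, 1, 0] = [2, 4, 3, 5, 0, 1]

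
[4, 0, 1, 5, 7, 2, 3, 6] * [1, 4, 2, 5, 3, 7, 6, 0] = [3, 1, 4, 7, 0, 2, 5, 6]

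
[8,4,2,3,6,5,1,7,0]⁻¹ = [8,6,2,3,1,5,4,7,0]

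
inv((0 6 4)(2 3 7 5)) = (0 4 6)(2 5 7 3)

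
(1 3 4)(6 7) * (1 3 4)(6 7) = (1 4 3)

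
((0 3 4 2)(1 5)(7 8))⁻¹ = (0 2 4 3)(1 5)(7 8)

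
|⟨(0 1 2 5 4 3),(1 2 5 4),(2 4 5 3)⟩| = 720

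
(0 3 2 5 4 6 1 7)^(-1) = (0 7 1 6 4 5 2 3)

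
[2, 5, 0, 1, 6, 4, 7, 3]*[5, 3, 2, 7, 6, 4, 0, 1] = [2, 4, 5, 3, 0, 6, 1, 7]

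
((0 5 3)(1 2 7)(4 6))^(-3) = (4 6)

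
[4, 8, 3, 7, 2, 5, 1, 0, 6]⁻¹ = [7, 6, 4, 2, 0, 5, 8, 3, 1]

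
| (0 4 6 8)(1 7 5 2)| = 4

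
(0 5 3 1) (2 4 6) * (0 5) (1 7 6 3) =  (1 5) (2 4 3 7 6) 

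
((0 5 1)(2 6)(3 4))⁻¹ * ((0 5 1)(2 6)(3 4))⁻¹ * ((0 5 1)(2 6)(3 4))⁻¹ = (2 6)(3 4)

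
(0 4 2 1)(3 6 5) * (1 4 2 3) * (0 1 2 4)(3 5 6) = (0 4 5 2)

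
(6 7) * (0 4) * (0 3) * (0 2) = (0 4 3 2)(6 7)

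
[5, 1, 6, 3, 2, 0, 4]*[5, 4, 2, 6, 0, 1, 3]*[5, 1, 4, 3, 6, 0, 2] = [1, 6, 3, 2, 4, 0, 5]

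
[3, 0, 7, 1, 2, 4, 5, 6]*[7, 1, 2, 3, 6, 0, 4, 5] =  [3, 7, 5, 1, 2, 6, 0, 4]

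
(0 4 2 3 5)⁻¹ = (0 5 3 2 4)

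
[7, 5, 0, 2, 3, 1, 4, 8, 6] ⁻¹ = [2, 5, 3, 4, 6, 1, 8, 0, 7] 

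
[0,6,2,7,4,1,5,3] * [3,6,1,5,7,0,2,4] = [3,2,1,4,7,6,0,5]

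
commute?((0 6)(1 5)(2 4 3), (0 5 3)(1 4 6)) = no:(0 6)(1 5)(2 4 3) * (0 5 3)(1 4 6) = (0 1 3 2 6 5 4), (0 5 3)(1 4 6) * (0 6)(1 5)(2 4 3) = (0 1 3 6 5 2 4)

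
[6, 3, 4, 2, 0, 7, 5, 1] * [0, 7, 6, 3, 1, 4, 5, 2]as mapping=[0→5, 1→3, 2→1, 3→6, 4→0, 5→2, 6→4, 7→7]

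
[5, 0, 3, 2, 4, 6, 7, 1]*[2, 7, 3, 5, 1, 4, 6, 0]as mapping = [0→4, 1→2, 2→5, 3→3, 4→1, 5→6, 6→0, 7→7]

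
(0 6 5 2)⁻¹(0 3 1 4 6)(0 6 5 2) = (1 4 5 6 3)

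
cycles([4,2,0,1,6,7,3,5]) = (0 4 6 3 1 2)(5 7)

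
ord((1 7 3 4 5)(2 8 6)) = 15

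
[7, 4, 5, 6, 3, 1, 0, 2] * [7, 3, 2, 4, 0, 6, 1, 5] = [5, 0, 6, 1, 4, 3, 7, 2]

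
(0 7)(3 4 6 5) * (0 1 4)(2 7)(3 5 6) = (0 2 7 1 4 3)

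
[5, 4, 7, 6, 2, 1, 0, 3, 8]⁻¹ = [6, 5, 4, 7, 1, 0, 3, 2, 8]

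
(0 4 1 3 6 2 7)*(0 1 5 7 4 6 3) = (0 6 2 4 5 7 1) 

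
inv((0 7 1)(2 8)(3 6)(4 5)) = (0 1 7)(2 8)(3 6)(4 5)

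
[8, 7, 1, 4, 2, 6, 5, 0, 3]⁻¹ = [7, 2, 4, 8, 3, 6, 5, 1, 0]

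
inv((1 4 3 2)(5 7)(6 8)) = (1 2 3 4)(5 7)(6 8)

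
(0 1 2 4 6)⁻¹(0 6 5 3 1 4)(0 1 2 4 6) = (0 5 3 2 6 1)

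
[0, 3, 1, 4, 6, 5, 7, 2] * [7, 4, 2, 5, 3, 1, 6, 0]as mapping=[0→7, 1→5, 2→4, 3→3, 4→6, 5→1, 6→0, 7→2]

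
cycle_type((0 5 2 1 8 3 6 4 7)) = 9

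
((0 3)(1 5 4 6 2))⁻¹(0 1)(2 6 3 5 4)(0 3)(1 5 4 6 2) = (0 4 6 1 2)(3 5)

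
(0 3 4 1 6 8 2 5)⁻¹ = (0 5 2 8 6 1 4 3)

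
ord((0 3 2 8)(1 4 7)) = 12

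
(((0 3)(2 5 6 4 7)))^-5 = (0 3)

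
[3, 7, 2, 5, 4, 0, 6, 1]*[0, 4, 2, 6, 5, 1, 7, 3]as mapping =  [0→6, 1→3, 2→2, 3→1, 4→5, 5→0, 6→7, 7→4]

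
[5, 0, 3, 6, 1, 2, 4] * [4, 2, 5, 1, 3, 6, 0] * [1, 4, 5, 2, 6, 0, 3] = [3, 6, 4, 1, 5, 0, 2]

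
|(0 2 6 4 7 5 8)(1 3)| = 14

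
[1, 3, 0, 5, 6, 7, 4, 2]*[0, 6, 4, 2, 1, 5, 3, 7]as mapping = [0→6, 1→2, 2→0, 3→5, 4→3, 5→7, 6→1, 7→4]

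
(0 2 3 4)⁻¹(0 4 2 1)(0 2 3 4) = (0 3 1 2)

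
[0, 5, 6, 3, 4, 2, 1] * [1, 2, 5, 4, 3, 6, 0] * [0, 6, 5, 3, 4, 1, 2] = [6, 2, 0, 4, 3, 1, 5]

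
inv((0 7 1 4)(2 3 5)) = (0 4 1 7)(2 5 3)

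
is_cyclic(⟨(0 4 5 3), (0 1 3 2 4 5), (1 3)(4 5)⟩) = no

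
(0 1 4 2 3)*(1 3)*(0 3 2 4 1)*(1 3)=(0 2)(1 3)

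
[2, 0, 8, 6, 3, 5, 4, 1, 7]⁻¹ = [1, 7, 0, 4, 6, 5, 3, 8, 2]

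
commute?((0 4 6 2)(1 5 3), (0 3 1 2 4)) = no:(0 4 6 2)(1 5 3)*(0 3 1 2 4) = (1 5)(2 3)(4 6), (0 3 1 2 4)*(0 4 6 2)(1 5 3) = (0 1)(2 6)(3 5)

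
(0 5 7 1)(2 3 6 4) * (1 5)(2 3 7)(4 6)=(0 1)(2 7 5)(3 4)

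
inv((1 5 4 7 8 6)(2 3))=(1 6 8 7 4 5)(2 3)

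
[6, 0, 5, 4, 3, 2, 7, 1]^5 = [6, 0, 5, 4, 3, 2, 7, 1]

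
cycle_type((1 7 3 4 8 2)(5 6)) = 2.6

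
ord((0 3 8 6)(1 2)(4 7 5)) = 12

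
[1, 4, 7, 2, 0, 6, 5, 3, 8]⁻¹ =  [4, 0, 3, 7, 1, 6, 5, 2, 8]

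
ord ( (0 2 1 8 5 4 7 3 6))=9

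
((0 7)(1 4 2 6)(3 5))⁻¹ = (0 7)(1 6 2 4)(3 5)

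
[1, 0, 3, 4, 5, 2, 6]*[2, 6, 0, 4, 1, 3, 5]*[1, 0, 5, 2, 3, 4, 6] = [6, 5, 3, 0, 2, 1, 4]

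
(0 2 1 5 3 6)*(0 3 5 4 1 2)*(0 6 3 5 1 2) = (0 6 5 1 4 2)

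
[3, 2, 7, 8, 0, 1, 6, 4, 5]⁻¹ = [4, 5, 1, 0, 7, 8, 6, 2, 3]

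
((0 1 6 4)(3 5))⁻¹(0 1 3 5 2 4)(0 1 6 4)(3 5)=(0 1 6 5 3 2)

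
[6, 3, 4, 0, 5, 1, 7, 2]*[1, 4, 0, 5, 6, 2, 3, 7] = [3, 5, 6, 1, 2, 4, 7, 0]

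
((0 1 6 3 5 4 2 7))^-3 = (0 4 6 7 5 1 2 3)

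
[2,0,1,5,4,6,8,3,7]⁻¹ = [1,2,0,7,4,3,5,8,6]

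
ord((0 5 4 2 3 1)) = 6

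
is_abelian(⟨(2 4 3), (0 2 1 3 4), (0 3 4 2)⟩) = no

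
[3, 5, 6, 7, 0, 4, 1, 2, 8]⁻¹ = [4, 6, 7, 0, 5, 1, 2, 3, 8]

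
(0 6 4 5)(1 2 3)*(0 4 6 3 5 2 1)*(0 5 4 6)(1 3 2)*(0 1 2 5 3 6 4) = (0 5 4 2)(1 6)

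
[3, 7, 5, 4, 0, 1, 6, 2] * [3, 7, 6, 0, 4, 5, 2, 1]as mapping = [0→0, 1→1, 2→5, 3→4, 4→3, 5→7, 6→2, 7→6]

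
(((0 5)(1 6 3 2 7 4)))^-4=(1 3 7)(2 4 6)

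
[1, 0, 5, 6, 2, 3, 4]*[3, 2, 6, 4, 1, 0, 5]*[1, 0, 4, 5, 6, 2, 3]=[4, 5, 1, 2, 3, 6, 0]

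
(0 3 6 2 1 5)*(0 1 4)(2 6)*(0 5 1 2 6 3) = (2 4 5)(3 6)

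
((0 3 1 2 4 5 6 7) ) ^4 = (0 4) (1 6) (2 7) (3 5) 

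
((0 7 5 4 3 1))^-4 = (0 5 3)(1 7 4)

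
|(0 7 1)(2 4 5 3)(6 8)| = 12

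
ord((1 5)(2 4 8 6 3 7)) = 6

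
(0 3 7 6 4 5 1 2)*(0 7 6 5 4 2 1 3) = (2 7 5 3 6)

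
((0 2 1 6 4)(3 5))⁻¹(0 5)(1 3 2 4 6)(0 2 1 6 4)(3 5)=(0 4 6 5 1)(2 3)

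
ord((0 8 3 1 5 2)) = 6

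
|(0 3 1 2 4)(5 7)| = 10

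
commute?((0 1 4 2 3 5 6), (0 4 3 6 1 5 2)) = no:(0 1 4 2 3 5 6)*(0 4 3 6 1 5 2) = (0 5 1 3 2 6 4), (0 4 3 6 1 5 2)*(0 1 4 2 3 5 6) = (0 2 1 6 4 5 3)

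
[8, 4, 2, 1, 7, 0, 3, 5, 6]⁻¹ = [5, 3, 2, 6, 1, 7, 8, 4, 0]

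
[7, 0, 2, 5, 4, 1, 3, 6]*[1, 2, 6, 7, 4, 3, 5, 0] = [0, 1, 6, 3, 4, 2, 7, 5]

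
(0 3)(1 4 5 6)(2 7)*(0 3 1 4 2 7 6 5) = (0 1 2 6 4)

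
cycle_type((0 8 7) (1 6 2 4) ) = 3.4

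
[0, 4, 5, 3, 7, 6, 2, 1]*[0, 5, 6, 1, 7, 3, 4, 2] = [0, 7, 3, 1, 2, 4, 6, 5]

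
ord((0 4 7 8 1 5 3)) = 7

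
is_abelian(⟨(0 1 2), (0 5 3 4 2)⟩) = no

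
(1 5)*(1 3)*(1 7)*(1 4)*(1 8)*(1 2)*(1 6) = (1 5 3 7 4 8 2 6)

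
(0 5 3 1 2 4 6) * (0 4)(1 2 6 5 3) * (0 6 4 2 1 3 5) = (0 5 3 1 4)(2 6)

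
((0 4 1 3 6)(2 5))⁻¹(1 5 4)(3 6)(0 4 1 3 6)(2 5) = (0 6)(1 3 2)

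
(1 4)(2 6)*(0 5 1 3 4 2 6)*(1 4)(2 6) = (0 5 4 3 1 6 2)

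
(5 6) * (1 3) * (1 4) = (1 3 4)(5 6)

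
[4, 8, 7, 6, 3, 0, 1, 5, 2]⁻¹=[5, 6, 8, 4, 0, 7, 3, 2, 1]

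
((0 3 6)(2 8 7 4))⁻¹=(0 6 3)(2 4 7 8)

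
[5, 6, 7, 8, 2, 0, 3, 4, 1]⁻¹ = [5, 8, 4, 6, 7, 0, 1, 2, 3]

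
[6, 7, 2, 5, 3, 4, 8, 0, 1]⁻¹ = [7, 8, 2, 4, 5, 3, 0, 1, 6]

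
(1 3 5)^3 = ()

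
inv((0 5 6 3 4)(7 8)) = (0 4 3 6 5)(7 8)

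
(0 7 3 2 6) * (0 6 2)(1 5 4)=(0 7 3)(1 5 4)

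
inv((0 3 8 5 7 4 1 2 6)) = (0 6 2 1 4 7 5 8 3)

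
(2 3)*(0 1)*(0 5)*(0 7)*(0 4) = (0 1 5 7 4)(2 3)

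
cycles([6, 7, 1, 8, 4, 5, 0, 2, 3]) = (0 6)(1 7 2)(3 8)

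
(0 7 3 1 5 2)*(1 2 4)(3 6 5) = (0 7 6 5 4 1 3 2)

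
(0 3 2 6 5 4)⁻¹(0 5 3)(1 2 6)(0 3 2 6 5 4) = (1 6 5)(2 3 4)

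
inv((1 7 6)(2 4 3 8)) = (1 6 7)(2 8 3 4)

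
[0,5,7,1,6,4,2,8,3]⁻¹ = [0,3,6,8,5,1,4,2,7]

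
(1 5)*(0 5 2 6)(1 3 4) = (0 5 3 4 1 2 6)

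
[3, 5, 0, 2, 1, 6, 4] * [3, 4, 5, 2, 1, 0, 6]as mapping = [0→2, 1→0, 2→3, 3→5, 4→4, 5→6, 6→1]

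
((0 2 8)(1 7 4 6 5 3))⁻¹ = (0 8 2)(1 3 5 6 4 7)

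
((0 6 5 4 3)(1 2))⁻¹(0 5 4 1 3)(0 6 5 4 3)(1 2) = (0 6 4 3 2)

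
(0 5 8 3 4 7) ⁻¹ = (0 7 4 3 8 5) 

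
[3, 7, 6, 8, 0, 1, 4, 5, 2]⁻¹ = [4, 5, 8, 0, 6, 7, 2, 1, 3]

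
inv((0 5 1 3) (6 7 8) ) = (0 3 1 5) (6 8 7) 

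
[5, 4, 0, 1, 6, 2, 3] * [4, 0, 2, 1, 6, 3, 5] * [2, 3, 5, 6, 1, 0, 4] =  [6, 4, 1, 2, 0, 5, 3]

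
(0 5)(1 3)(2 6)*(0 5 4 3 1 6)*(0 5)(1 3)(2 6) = (0 4 1 3 2 5)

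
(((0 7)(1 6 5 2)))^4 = ()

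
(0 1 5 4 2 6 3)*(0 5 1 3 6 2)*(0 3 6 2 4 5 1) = (0 6 2 4 3 1)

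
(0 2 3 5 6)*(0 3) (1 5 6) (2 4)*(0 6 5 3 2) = (0 4) (1 3 5) (2 6) 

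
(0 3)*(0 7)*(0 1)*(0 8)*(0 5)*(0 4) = (0 3 7 1 8 5 4)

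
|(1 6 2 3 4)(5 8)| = 10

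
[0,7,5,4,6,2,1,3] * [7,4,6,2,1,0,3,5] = [7,5,0,1,3,6,4,2]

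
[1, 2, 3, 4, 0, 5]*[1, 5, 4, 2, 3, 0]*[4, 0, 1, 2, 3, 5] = [5, 3, 1, 2, 0, 4]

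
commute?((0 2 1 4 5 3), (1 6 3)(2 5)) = no:(0 2 1 4 5 3) * (1 6 3)(2 5) = (0 5 1 4 2 6 3), (1 6 3)(2 5) * (0 2 1 4 5 3) = (0 2 3 4 5 1 6)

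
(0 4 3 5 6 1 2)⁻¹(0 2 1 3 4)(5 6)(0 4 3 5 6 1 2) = (0 2 5 3 4)(1 6)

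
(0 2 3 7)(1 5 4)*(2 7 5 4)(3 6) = (0 7)(1 4)(2 6 3 5)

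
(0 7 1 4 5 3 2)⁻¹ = (0 2 3 5 4 1 7)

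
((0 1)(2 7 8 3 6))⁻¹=(0 1)(2 6 3 8 7)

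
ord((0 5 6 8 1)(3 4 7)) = 15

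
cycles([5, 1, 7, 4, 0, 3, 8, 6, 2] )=(0 5 3 4)(2 7 6 8)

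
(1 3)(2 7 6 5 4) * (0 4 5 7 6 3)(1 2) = (0 4 1)(2 6 7 3)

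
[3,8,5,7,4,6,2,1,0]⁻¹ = [8,7,6,0,4,2,5,3,1]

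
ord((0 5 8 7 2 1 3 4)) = 8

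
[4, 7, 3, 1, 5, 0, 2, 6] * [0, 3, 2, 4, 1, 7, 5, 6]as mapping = [0→1, 1→6, 2→4, 3→3, 4→7, 5→0, 6→2, 7→5]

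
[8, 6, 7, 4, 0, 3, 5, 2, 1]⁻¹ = [4, 8, 7, 5, 3, 6, 1, 2, 0]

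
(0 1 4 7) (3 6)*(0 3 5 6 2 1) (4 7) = (1 7 3 2) (5 6) 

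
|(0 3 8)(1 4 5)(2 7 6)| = 3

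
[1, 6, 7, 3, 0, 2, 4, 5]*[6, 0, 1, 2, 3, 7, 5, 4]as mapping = [0→0, 1→5, 2→4, 3→2, 4→6, 5→1, 6→3, 7→7]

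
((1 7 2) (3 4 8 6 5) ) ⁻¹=(1 2 7) (3 5 6 8 4) 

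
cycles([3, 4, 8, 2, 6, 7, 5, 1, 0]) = (0 3 2 8)(1 4 6 5 7)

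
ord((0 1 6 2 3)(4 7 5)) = 15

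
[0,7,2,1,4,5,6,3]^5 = [0,3,2,7,4,5,6,1]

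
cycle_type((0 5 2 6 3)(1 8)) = 2.5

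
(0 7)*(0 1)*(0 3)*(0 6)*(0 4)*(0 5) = (0 7 1 3 6 4 5) 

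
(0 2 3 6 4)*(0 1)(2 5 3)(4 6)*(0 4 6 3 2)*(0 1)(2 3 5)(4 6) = (0 2 1 6 5 3 4)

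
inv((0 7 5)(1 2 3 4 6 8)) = (0 5 7)(1 8 6 4 3 2)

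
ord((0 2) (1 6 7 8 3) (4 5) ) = 10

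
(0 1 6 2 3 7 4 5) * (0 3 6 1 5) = (0 5 3 7 4)(2 6)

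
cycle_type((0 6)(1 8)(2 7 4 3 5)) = 2^2.5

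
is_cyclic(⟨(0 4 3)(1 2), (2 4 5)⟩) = no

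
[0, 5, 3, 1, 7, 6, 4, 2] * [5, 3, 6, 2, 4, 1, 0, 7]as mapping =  [0→5, 1→1, 2→2, 3→3, 4→7, 5→0, 6→4, 7→6]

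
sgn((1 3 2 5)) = -1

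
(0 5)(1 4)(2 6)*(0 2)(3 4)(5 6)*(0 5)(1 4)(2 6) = (0 2)(1 3)(5 6)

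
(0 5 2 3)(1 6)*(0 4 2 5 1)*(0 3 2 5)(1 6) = (0 6 3 4 5)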